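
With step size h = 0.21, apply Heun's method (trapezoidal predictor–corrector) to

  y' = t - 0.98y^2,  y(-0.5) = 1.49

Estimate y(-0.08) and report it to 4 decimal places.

0.8655

Heun: k1 = f(t_n, y_n); k2 = f(t_n + h, y_n + h·k1); y_{n+1} = y_n + (h/2)·(k1 + k2).
t=-0.500000, y=1.490000:
  k1 = f(-0.500000, 1.490000) = -2.675698
  k2 = f(-0.290000, 0.928103) = -1.134148
  y ← 1.490000 + (0.21/2)·(-2.675698 + (-1.134148)) = 1.089966
t=-0.290000, y=1.089966:
  k1 = f(-0.290000, 1.089966) = -1.454266
  k2 = f(-0.080000, 0.784570) = -0.683240
  y ← 1.089966 + (0.21/2)·(-1.454266 + (-0.683240)) = 0.865528
y(-0.08) ≈ 0.8655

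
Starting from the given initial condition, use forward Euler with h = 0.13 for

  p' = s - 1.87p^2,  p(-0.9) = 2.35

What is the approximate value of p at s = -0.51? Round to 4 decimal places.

Euler: p_{n+1} = p_n + h·f(s_n, p_n).
s=-0.900000, p=2.350000: f=-11.227075 → p ← 2.350000 + 0.13·(-11.227075) = 0.890480
s=-0.770000, p=0.890480: f=-2.252826 → p ← 0.890480 + 0.13·(-2.252826) = 0.597613
s=-0.640000, p=0.597613: f=-1.307854 → p ← 0.597613 + 0.13·(-1.307854) = 0.427592
p(-0.51) ≈ 0.4276

0.4276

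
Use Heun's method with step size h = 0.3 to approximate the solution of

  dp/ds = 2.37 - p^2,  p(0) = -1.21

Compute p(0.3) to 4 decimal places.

Heun: k1 = f(s_n, p_n); k2 = f(s_n + h, p_n + h·k1); p_{n+1} = p_n + (h/2)·(k1 + k2).
s=0.000000, p=-1.210000:
  k1 = f(0.000000, -1.210000) = 0.905900
  k2 = f(0.300000, -0.938230) = 1.489724
  p ← -1.210000 + (0.3/2)·(0.905900 + 1.489724) = -0.850656
p(0.3) ≈ -0.8507

-0.8507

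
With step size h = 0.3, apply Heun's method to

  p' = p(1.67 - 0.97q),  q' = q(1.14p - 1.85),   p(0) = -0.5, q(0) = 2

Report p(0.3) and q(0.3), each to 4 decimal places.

-0.5582, 1.0789

Heun on (p,q): k1 = f(s_n, state_n); k2 = f(s_n + h, state_n + h·k1); state_{n+1} = state_n + (h/2)·(k1 + k2).
0.000000: (-0.500000, 2.000000)
  k1 = (0.135000, -4.840000)
  predictor → (-0.459500, 0.548000)
  k2 = (-0.523113, -1.300859)
  → (-0.558217, 1.078871)
(p(0.3), q(0.3)) ≈ (-0.5582, 1.0789)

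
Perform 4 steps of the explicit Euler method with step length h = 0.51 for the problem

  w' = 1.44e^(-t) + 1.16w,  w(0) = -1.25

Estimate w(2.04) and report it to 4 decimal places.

Euler: w_{n+1} = w_n + h·f(t_n, w_n).
t=0.000000, w=-1.250000: f=-0.010000 → w ← -1.250000 + 0.51·(-0.010000) = -1.255100
t=0.510000, w=-1.255100: f=-0.591202 → w ← -1.255100 + 0.51·(-0.591202) = -1.556613
t=1.020000, w=-1.556613: f=-1.286415 → w ← -1.556613 + 0.51·(-1.286415) = -2.212685
t=1.530000, w=-2.212685: f=-2.254903 → w ← -2.212685 + 0.51·(-2.254903) = -3.362685
w(2.04) ≈ -3.3627

-3.3627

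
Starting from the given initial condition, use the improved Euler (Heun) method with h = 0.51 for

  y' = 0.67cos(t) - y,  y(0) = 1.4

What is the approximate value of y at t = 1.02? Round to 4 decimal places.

Heun: k1 = f(t_n, y_n); k2 = f(t_n + h, y_n + h·k1); y_{n+1} = y_n + (h/2)·(k1 + k2).
t=0.000000, y=1.400000:
  k1 = f(0.000000, 1.400000) = -0.730000
  k2 = f(0.510000, 1.027700) = -0.442961
  y ← 1.400000 + (0.51/2)·(-0.730000 + (-0.442961)) = 1.100895
t=0.510000, y=1.100895:
  k1 = f(0.510000, 1.100895) = -0.516156
  k2 = f(1.020000, 0.837655) = -0.487000
  y ← 1.100895 + (0.51/2)·(-0.516156 + (-0.487000)) = 0.845090
y(1.02) ≈ 0.8451

0.8451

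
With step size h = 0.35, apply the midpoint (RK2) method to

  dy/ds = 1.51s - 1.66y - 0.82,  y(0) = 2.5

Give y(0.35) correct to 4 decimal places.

Midpoint: k1 = f(s_n, y_n); k2 = f(s_n + h/2, y_n + (h/2)·k1); y_{n+1} = y_n + h·k2.
s=0.000000, y=2.500000:
  k1 = f(0.000000, 2.500000) = -4.970000
  k2 = f(0.175000, 1.630250) = -3.261965
  y ← 2.500000 + 0.35·(-3.261965) = 1.358312
y(0.35) ≈ 1.3583

1.3583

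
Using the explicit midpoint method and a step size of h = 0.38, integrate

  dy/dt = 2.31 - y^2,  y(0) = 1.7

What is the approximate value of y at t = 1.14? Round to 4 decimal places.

1.5466

Midpoint: k1 = f(t_n, y_n); k2 = f(t_n + h/2, y_n + (h/2)·k1); y_{n+1} = y_n + h·k2.
t=0.000000, y=1.700000:
  k1 = f(0.000000, 1.700000) = -0.580000
  k2 = f(0.190000, 1.589800) = -0.217464
  y ← 1.700000 + 0.38·(-0.217464) = 1.617364
t=0.380000, y=1.617364:
  k1 = f(0.380000, 1.617364) = -0.305865
  k2 = f(0.570000, 1.559249) = -0.121258
  y ← 1.617364 + 0.38·(-0.121258) = 1.571286
t=0.760000, y=1.571286:
  k1 = f(0.760000, 1.571286) = -0.158938
  k2 = f(0.950000, 1.541087) = -0.064950
  y ← 1.571286 + 0.38·(-0.064950) = 1.546605
y(1.14) ≈ 1.5466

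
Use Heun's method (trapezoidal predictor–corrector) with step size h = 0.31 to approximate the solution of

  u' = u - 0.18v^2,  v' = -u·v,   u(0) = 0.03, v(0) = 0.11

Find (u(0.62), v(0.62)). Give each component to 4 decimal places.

0.0535, 0.1073

Heun on (u,v): k1 = f(t_n, state_n); k2 = f(t_n + h, state_n + h·k1); state_{n+1} = state_n + (h/2)·(k1 + k2).
0.000000: (0.030000, 0.110000)
  k1 = (0.027822, -0.003300)
  predictor → (0.038625, 0.108977)
  k2 = (0.036487, -0.004209)
  → (0.039968, 0.108836)
0.310000: (0.039968, 0.108836)
  k1 = (0.037836, -0.004350)
  predictor → (0.051697, 0.107488)
  k2 = (0.049617, -0.005557)
  → (0.053523, 0.107301)
(u(0.62), v(0.62)) ≈ (0.0535, 0.1073)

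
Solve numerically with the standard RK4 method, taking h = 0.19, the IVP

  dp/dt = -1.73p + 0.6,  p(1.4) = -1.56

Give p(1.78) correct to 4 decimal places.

RK4: k1 = f(t_n, p_n); k2 = f(t_n + h/2, p_n + (h/2)·k1); k3 = f(t_n + h/2, p_n + (h/2)·k2); k4 = f(t_n + h, p_n + h·k3); p_{n+1} = p_n + (h/6)·(k1 + 2k2 + 2k3 + k4).
t=1.400000, p=-1.560000:
  k1 = f(1.400000, -1.560000) = 3.298800
  k2 = f(1.495000, -1.246614) = 2.756642
  k3 = f(1.495000, -1.298119) = 2.845746
  k4 = f(1.590000, -1.019308) = 2.363403
  p ← -1.560000 + (0.19/6)·(k1 + 2k2 + 2k3 + k4) = -1.025879
t=1.590000, p=-1.025879:
  k1 = f(1.590000, -1.025879) = 2.374771
  k2 = f(1.685000, -0.800276) = 1.984477
  k3 = f(1.685000, -0.837354) = 2.048622
  k4 = f(1.780000, -0.636641) = 1.701389
  p ← -1.025879 + (0.19/6)·(k1 + 2k2 + 2k3 + k4) = -0.641371
p(1.78) ≈ -0.6414

-0.6414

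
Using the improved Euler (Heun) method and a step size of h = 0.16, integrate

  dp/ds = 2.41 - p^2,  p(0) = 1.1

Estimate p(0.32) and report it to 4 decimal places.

Heun: k1 = f(s_n, p_n); k2 = f(s_n + h, p_n + h·k1); p_{n+1} = p_n + (h/2)·(k1 + k2).
s=0.000000, p=1.100000:
  k1 = f(0.000000, 1.100000) = 1.200000
  k2 = f(0.160000, 1.292000) = 0.740736
  p ← 1.100000 + (0.16/2)·(1.200000 + 0.740736) = 1.255259
s=0.160000, p=1.255259:
  k1 = f(0.160000, 1.255259) = 0.834325
  k2 = f(0.320000, 1.388751) = 0.481371
  p ← 1.255259 + (0.16/2)·(0.834325 + 0.481371) = 1.360515
p(0.32) ≈ 1.3605

1.3605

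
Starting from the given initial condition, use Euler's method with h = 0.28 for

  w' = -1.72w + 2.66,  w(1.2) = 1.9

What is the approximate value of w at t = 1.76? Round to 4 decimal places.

Euler: w_{n+1} = w_n + h·f(t_n, w_n).
t=1.200000, w=1.900000: f=-0.608000 → w ← 1.900000 + 0.28·(-0.608000) = 1.729760
t=1.480000, w=1.729760: f=-0.315187 → w ← 1.729760 + 0.28·(-0.315187) = 1.641508
w(1.76) ≈ 1.6415

1.6415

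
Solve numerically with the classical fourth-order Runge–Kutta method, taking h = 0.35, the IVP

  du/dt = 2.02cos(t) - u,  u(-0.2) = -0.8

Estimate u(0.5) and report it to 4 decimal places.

0.5812

RK4: k1 = f(t_n, u_n); k2 = f(t_n + h/2, u_n + (h/2)·k1); k3 = f(t_n + h/2, u_n + (h/2)·k2); k4 = f(t_n + h, u_n + h·k3); u_{n+1} = u_n + (h/6)·(k1 + 2k2 + 2k3 + k4).
t=-0.200000, u=-0.800000:
  k1 = f(-0.200000, -0.800000) = 2.779734
  k2 = f(-0.025000, -0.313546) = 2.332915
  k3 = f(-0.025000, -0.391740) = 2.411109
  k4 = f(0.150000, 0.043888) = 1.953430
  u ← -0.800000 + (0.35/6)·(k1 + 2k2 + 2k3 + k4) = 0.029571
t=0.150000, u=0.029571:
  k1 = f(0.150000, 0.029571) = 1.967747
  k2 = f(0.325000, 0.373926) = 1.540328
  k3 = f(0.325000, 0.299128) = 1.615126
  k4 = f(0.500000, 0.594865) = 1.177852
  u ← 0.029571 + (0.35/6)·(k1 + 2k2 + 2k3 + k4) = 0.581200
u(0.5) ≈ 0.5812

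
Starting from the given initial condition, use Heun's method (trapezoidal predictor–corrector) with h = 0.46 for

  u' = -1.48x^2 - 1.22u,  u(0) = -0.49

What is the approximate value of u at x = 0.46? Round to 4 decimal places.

Heun: k1 = f(x_n, u_n); k2 = f(x_n + h, u_n + h·k1); u_{n+1} = u_n + (h/2)·(k1 + k2).
x=0.000000, u=-0.490000:
  k1 = f(0.000000, -0.490000) = 0.597800
  k2 = f(0.460000, -0.215012) = -0.050853
  u ← -0.490000 + (0.46/2)·(0.597800 + (-0.050853)) = -0.364202
u(0.46) ≈ -0.3642

-0.3642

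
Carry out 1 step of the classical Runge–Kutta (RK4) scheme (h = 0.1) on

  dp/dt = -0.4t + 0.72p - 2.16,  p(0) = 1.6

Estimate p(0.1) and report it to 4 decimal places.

1.4934

RK4: k1 = f(t_n, p_n); k2 = f(t_n + h/2, p_n + (h/2)·k1); k3 = f(t_n + h/2, p_n + (h/2)·k2); k4 = f(t_n + h, p_n + h·k3); p_{n+1} = p_n + (h/6)·(k1 + 2k2 + 2k3 + k4).
t=0.000000, p=1.600000:
  k1 = f(0.000000, 1.600000) = -1.008000
  k2 = f(0.050000, 1.549600) = -1.064288
  k3 = f(0.050000, 1.546786) = -1.066314
  k4 = f(0.100000, 1.493369) = -1.124775
  p ← 1.600000 + (0.1/6)·(k1 + 2k2 + 2k3 + k4) = 1.493434
p(0.1) ≈ 1.4934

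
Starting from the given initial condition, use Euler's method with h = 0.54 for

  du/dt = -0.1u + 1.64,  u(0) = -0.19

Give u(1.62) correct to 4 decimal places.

2.3551

Euler: u_{n+1} = u_n + h·f(t_n, u_n).
t=0.000000, u=-0.190000: f=1.659000 → u ← -0.190000 + 0.54·1.659000 = 0.705860
t=0.540000, u=0.705860: f=1.569414 → u ← 0.705860 + 0.54·1.569414 = 1.553344
t=1.080000, u=1.553344: f=1.484666 → u ← 1.553344 + 0.54·1.484666 = 2.355063
u(1.62) ≈ 2.3551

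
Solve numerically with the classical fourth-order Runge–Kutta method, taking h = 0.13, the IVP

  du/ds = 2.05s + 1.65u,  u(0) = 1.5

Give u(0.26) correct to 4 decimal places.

2.3839

RK4: k1 = f(s_n, u_n); k2 = f(s_n + h/2, u_n + (h/2)·k1); k3 = f(s_n + h/2, u_n + (h/2)·k2); k4 = f(s_n + h, u_n + h·k3); u_{n+1} = u_n + (h/6)·(k1 + 2k2 + 2k3 + k4).
s=0.000000, u=1.500000:
  k1 = f(0.000000, 1.500000) = 2.475000
  k2 = f(0.065000, 1.660875) = 2.873694
  k3 = f(0.065000, 1.686790) = 2.916454
  k4 = f(0.130000, 1.879139) = 3.367079
  u ← 1.500000 + (0.13/6)·(k1 + 2k2 + 2k3 + k4) = 1.877485
s=0.130000, u=1.877485:
  k1 = f(0.130000, 1.877485) = 3.364350
  k2 = f(0.195000, 2.096168) = 3.858426
  k3 = f(0.195000, 2.128282) = 3.911416
  k4 = f(0.260000, 2.385969) = 4.469849
  u ← 1.877485 + (0.13/6)·(k1 + 2k2 + 2k3 + k4) = 2.383919
u(0.26) ≈ 2.3839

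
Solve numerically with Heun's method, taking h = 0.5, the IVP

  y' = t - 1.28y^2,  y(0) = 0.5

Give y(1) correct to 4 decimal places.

0.6880

Heun: k1 = f(t_n, y_n); k2 = f(t_n + h, y_n + h·k1); y_{n+1} = y_n + (h/2)·(k1 + k2).
t=0.000000, y=0.500000:
  k1 = f(0.000000, 0.500000) = -0.320000
  k2 = f(0.500000, 0.340000) = 0.352032
  y ← 0.500000 + (0.5/2)·(-0.320000 + 0.352032) = 0.508008
t=0.500000, y=0.508008:
  k1 = f(0.500000, 0.508008) = 0.169668
  k2 = f(1.000000, 0.592842) = 0.550129
  y ← 0.508008 + (0.5/2)·(0.169668 + 0.550129) = 0.687957
y(1) ≈ 0.6880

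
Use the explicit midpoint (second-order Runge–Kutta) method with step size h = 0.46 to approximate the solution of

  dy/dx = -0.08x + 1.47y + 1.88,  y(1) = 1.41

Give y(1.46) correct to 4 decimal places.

3.7853

Midpoint: k1 = f(x_n, y_n); k2 = f(x_n + h/2, y_n + (h/2)·k1); y_{n+1} = y_n + h·k2.
x=1.000000, y=1.410000:
  k1 = f(1.000000, 1.410000) = 3.872700
  k2 = f(1.230000, 2.300721) = 5.163660
  y ← 1.410000 + 0.46·5.163660 = 3.785284
y(1.46) ≈ 3.7853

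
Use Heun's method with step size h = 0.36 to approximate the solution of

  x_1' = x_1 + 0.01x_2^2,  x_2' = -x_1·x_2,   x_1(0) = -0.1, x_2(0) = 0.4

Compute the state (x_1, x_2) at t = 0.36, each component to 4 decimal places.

-0.1418, 0.4173

Heun on (x_1,x_2): k1 = f(t_n, state_n); k2 = f(t_n + h, state_n + h·k1); state_{n+1} = state_n + (h/2)·(k1 + k2).
0.000000: (-0.100000, 0.400000)
  k1 = (-0.098400, 0.040000)
  predictor → (-0.135424, 0.414400)
  k2 = (-0.133707, 0.056120)
  → (-0.141779, 0.417302)
(x_1(0.36), x_2(0.36)) ≈ (-0.1418, 0.4173)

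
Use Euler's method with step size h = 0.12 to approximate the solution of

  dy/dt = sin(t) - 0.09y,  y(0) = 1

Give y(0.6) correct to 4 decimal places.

1.0862

Euler: y_{n+1} = y_n + h·f(t_n, y_n).
t=0.000000, y=1.000000: f=-0.090000 → y ← 1.000000 + 0.12·(-0.090000) = 0.989200
t=0.120000, y=0.989200: f=0.030684 → y ← 0.989200 + 0.12·0.030684 = 0.992882
t=0.240000, y=0.992882: f=0.148343 → y ← 0.992882 + 0.12·0.148343 = 1.010683
t=0.360000, y=1.010683: f=0.261313 → y ← 1.010683 + 0.12·0.261313 = 1.042041
t=0.480000, y=1.042041: f=0.367996 → y ← 1.042041 + 0.12·0.367996 = 1.086200
y(0.6) ≈ 1.0862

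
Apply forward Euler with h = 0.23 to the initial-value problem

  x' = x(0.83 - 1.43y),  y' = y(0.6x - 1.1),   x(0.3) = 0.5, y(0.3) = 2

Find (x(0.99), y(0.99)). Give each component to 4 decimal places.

0.1343, 0.9863

Euler on (x,y): x_{n+1} = x_n + h·x', y_{n+1} = y_n + h·y'.
0.300000: (0.500000, 2.000000); f=(-1.015000, -1.600000) → (0.266550, 1.632000)
0.530000: (0.266550, 1.632000); f=(-0.400827, -1.534194) → (0.174360, 1.279135)
0.760000: (0.174360, 1.279135); f=(-0.174214, -1.273231) → (0.134291, 0.986292)
(x(0.99), y(0.99)) ≈ (0.1343, 0.9863)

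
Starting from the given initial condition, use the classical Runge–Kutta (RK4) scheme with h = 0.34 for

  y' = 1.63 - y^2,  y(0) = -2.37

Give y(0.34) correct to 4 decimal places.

-7.0362

RK4: k1 = f(s_n, y_n); k2 = f(s_n + h/2, y_n + (h/2)·k1); k3 = f(s_n + h/2, y_n + (h/2)·k2); k4 = f(s_n + h, y_n + h·k3); y_{n+1} = y_n + (h/6)·(k1 + 2k2 + 2k3 + k4).
s=0.000000, y=-2.370000:
  k1 = f(0.000000, -2.370000) = -3.986900
  k2 = f(0.170000, -3.047773) = -7.658920
  k3 = f(0.170000, -3.672016) = -11.853705
  k4 = f(0.340000, -6.400260) = -39.333323
  y ← -2.370000 + (0.34/6)·(k1 + 2k2 + 2k3 + k4) = -7.036243
y(0.34) ≈ -7.0362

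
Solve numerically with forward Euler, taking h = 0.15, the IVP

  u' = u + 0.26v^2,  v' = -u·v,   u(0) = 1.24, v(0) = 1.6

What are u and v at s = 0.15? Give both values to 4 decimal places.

1.5258, 1.3024

Euler on (u,v): u_{n+1} = u_n + h·u', v_{n+1} = v_n + h·v'.
0.000000: (1.240000, 1.600000); f=(1.905600, -1.984000) → (1.525840, 1.302400)
(u(0.15), v(0.15)) ≈ (1.5258, 1.3024)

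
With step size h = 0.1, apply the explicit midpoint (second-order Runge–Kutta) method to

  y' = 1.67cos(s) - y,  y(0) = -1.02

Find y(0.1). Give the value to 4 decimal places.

-0.7647

Midpoint: k1 = f(s_n, y_n); k2 = f(s_n + h/2, y_n + (h/2)·k1); y_{n+1} = y_n + h·k2.
s=0.000000, y=-1.020000:
  k1 = f(0.000000, -1.020000) = 2.690000
  k2 = f(0.050000, -0.885500) = 2.553413
  y ← -1.020000 + 0.1·2.553413 = -0.764659
y(0.1) ≈ -0.7647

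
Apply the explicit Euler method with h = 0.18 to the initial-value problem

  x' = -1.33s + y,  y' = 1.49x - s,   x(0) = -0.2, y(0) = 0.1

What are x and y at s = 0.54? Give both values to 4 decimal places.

-0.3092, -0.1578

Euler on (x,y): x_{n+1} = x_n + h·x', y_{n+1} = y_n + h·y'.
0.000000: (-0.200000, 0.100000); f=(0.100000, -0.298000) → (-0.182000, 0.046360)
0.180000: (-0.182000, 0.046360); f=(-0.193040, -0.451180) → (-0.216747, -0.034852)
0.360000: (-0.216747, -0.034852); f=(-0.513652, -0.682953) → (-0.309205, -0.157784)
(x(0.54), y(0.54)) ≈ (-0.3092, -0.1578)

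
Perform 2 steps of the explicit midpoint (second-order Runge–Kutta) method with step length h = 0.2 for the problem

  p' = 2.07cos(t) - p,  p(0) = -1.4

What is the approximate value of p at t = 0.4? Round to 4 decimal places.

-0.2826

Midpoint: k1 = f(t_n, p_n); k2 = f(t_n + h/2, p_n + (h/2)·k1); p_{n+1} = p_n + h·k2.
t=0.000000, p=-1.400000:
  k1 = f(0.000000, -1.400000) = 3.470000
  k2 = f(0.100000, -1.053000) = 3.112659
  p ← -1.400000 + 0.2·3.112659 = -0.777468
t=0.200000, p=-0.777468:
  k1 = f(0.200000, -0.777468) = 2.806206
  k2 = f(0.300000, -0.496848) = 2.474394
  p ← -0.777468 + 0.2·2.474394 = -0.282589
p(0.4) ≈ -0.2826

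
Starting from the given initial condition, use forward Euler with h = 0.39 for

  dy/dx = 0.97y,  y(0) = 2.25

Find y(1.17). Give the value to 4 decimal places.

Euler: y_{n+1} = y_n + h·f(x_n, y_n).
x=0.000000, y=2.250000: f=2.182500 → y ← 2.250000 + 0.39·2.182500 = 3.101175
x=0.390000, y=3.101175: f=3.008140 → y ← 3.101175 + 0.39·3.008140 = 4.274350
x=0.780000, y=4.274350: f=4.146119 → y ← 4.274350 + 0.39·4.146119 = 5.891336
y(1.17) ≈ 5.8913

5.8913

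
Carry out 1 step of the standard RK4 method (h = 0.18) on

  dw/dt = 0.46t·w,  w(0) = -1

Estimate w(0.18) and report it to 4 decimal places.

-1.0075

RK4: k1 = f(t_n, w_n); k2 = f(t_n + h/2, w_n + (h/2)·k1); k3 = f(t_n + h/2, w_n + (h/2)·k2); k4 = f(t_n + h, w_n + h·k3); w_{n+1} = w_n + (h/6)·(k1 + 2k2 + 2k3 + k4).
t=0.000000, w=-1.000000:
  k1 = f(0.000000, -1.000000) = 0.000000
  k2 = f(0.090000, -1.000000) = -0.041400
  k3 = f(0.090000, -1.003726) = -0.041554
  k4 = f(0.180000, -1.007480) = -0.083419
  w ← -1.000000 + (0.18/6)·(k1 + 2k2 + 2k3 + k4) = -1.007480
w(0.18) ≈ -1.0075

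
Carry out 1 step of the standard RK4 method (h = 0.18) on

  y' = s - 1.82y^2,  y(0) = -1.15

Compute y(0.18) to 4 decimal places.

RK4: k1 = f(s_n, y_n); k2 = f(s_n + h/2, y_n + (h/2)·k1); k3 = f(s_n + h/2, y_n + (h/2)·k2); k4 = f(s_n + h, y_n + h·k3); y_{n+1} = y_n + (h/6)·(k1 + 2k2 + 2k3 + k4).
s=0.000000, y=-1.150000:
  k1 = f(0.000000, -1.150000) = -2.406950
  k2 = f(0.090000, -1.366625) = -3.309151
  k3 = f(0.090000, -1.447824) = -3.725071
  k4 = f(0.180000, -1.820513) = -5.851966
  y ← -1.150000 + (0.18/6)·(k1 + 2k2 + 2k3 + k4) = -1.819821
y(0.18) ≈ -1.8198

-1.8198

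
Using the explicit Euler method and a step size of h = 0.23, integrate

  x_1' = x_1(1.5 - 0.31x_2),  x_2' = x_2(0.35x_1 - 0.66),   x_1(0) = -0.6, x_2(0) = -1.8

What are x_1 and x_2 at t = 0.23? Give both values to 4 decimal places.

-0.8840, -1.4398

Euler on (x_1,x_2): x_1_{n+1} = x_1_n + h·x_1', x_2_{n+1} = x_2_n + h·x_2'.
0.000000: (-0.600000, -1.800000); f=(-1.234800, 1.566000) → (-0.884004, -1.439820)
(x_1(0.23), x_2(0.23)) ≈ (-0.8840, -1.4398)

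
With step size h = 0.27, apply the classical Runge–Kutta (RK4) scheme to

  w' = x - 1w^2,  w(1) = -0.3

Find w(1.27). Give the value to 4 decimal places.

RK4: k1 = f(x_n, w_n); k2 = f(x_n + h/2, w_n + (h/2)·k1); k3 = f(x_n + h/2, w_n + (h/2)·k2); k4 = f(x_n + h, w_n + h·k3); w_{n+1} = w_n + (h/6)·(k1 + 2k2 + 2k3 + k4).
x=1.000000, w=-0.300000:
  k1 = f(1.000000, -0.300000) = 0.910000
  k2 = f(1.135000, -0.177150) = 1.103618
  k3 = f(1.135000, -0.151012) = 1.112196
  k4 = f(1.270000, 0.000293) = 1.270000
  w ← -0.300000 + (0.27/6)·(k1 + 2k2 + 2k3 + k4) = -0.002477
w(1.27) ≈ -0.0025

-0.0025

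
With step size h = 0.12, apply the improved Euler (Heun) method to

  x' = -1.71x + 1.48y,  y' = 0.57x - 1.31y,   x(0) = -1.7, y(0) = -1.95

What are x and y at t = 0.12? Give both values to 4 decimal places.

-1.6808, -1.7746

Heun on (x,y): k1 = f(t_n, state_n); k2 = f(t_n + h, state_n + h·k1); state_{n+1} = state_n + (h/2)·(k1 + k2).
0.000000: (-1.700000, -1.950000)
  k1 = (0.021000, 1.585500)
  predictor → (-1.697480, -1.759740)
  k2 = (0.298276, 1.337696)
  → (-1.680843, -1.774608)
(x(0.12), y(0.12)) ≈ (-1.6808, -1.7746)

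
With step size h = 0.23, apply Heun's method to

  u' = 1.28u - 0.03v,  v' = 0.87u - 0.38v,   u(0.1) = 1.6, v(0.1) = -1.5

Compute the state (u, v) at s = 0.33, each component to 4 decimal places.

2.1507, -1.0203

Heun on (u,v): k1 = f(s_n, state_n); k2 = f(s_n + h, state_n + h·k1); state_{n+1} = state_n + (h/2)·(k1 + k2).
0.100000: (1.600000, -1.500000)
  k1 = (2.093000, 1.962000)
  predictor → (2.081390, -1.048740)
  k2 = (2.695641, 2.209331)
  → (2.150694, -1.020297)
(u(0.33), v(0.33)) ≈ (2.1507, -1.0203)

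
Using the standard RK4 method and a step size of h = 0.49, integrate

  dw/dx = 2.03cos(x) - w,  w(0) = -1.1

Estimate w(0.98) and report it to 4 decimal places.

0.6134

RK4: k1 = f(x_n, w_n); k2 = f(x_n + h/2, w_n + (h/2)·k1); k3 = f(x_n + h/2, w_n + (h/2)·k2); k4 = f(x_n + h, w_n + h·k3); w_{n+1} = w_n + (h/6)·(k1 + 2k2 + 2k3 + k4).
x=0.000000, w=-1.100000:
  k1 = f(0.000000, -1.100000) = 3.130000
  k2 = f(0.245000, -0.333150) = 2.302529
  k3 = f(0.245000, -0.535880) = 2.505259
  k4 = f(0.490000, 0.127577) = 1.663559
  w ← -1.100000 + (0.49/6)·(k1 + 2k2 + 2k3 + k4) = 0.076746
x=0.490000, w=0.076746:
  k1 = f(0.490000, 0.076746) = 1.714390
  k2 = f(0.735000, 0.496771) = 1.009145
  k3 = f(0.735000, 0.323987) = 1.181930
  k4 = f(0.980000, 0.655892) = 0.474864
  w ← 0.076746 + (0.49/6)·(k1 + 2k2 + 2k3 + k4) = 0.613411
w(0.98) ≈ 0.6134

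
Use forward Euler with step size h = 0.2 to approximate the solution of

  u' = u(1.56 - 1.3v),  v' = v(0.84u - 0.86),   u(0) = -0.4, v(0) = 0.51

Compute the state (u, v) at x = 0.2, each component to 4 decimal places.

Euler on (u,v): u_{n+1} = u_n + h·u', v_{n+1} = v_n + h·v'.
0.000000: (-0.400000, 0.510000); f=(-0.358800, -0.609960) → (-0.471760, 0.388008)
(u(0.2), v(0.2)) ≈ (-0.4718, 0.3880)

-0.4718, 0.3880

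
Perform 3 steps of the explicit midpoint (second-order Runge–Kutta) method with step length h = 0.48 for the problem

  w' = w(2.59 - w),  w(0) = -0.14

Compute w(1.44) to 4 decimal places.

Midpoint: k1 = f(x_n, w_n); k2 = f(x_n + h/2, w_n + (h/2)·k1); w_{n+1} = w_n + h·k2.
x=0.000000, w=-0.140000:
  k1 = f(0.000000, -0.140000) = -0.382200
  k2 = f(0.240000, -0.231728) = -0.653873
  w ← -0.140000 + 0.48·(-0.653873) = -0.453859
x=0.480000, w=-0.453859:
  k1 = f(0.480000, -0.453859) = -1.381484
  k2 = f(0.720000, -0.785415) = -2.651103
  w ← -0.453859 + 0.48·(-2.651103) = -1.726389
x=0.960000, w=-1.726389:
  k1 = f(0.960000, -1.726389) = -7.451764
  k2 = f(1.200000, -3.514812) = -21.457265
  w ← -1.726389 + 0.48·(-21.457265) = -12.025876
w(1.44) ≈ -12.0259

-12.0259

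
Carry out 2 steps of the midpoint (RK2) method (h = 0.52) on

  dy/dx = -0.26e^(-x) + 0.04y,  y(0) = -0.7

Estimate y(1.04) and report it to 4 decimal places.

-0.9004

Midpoint: k1 = f(x_n, y_n); k2 = f(x_n + h/2, y_n + (h/2)·k1); y_{n+1} = y_n + h·k2.
x=0.000000, y=-0.700000:
  k1 = f(0.000000, -0.700000) = -0.288000
  k2 = f(0.260000, -0.774880) = -0.231469
  y ← -0.700000 + 0.52·(-0.231469) = -0.820364
x=0.520000, y=-0.820364:
  k1 = f(0.520000, -0.820364) = -0.187390
  k2 = f(0.780000, -0.869085) = -0.153949
  y ← -0.820364 + 0.52·(-0.153949) = -0.900417
y(1.04) ≈ -0.9004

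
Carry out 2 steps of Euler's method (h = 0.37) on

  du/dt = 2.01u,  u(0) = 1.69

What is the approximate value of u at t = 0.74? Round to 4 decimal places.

Euler: u_{n+1} = u_n + h·f(t_n, u_n).
t=0.000000, u=1.690000: f=3.396900 → u ← 1.690000 + 0.37·3.396900 = 2.946853
t=0.370000, u=2.946853: f=5.923175 → u ← 2.946853 + 0.37·5.923175 = 5.138428
u(0.74) ≈ 5.1384

5.1384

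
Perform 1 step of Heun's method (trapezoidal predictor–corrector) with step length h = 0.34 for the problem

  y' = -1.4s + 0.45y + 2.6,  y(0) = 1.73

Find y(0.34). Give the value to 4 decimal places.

Heun: k1 = f(s_n, y_n); k2 = f(s_n + h, y_n + h·k1); y_{n+1} = y_n + (h/2)·(k1 + k2).
s=0.000000, y=1.730000:
  k1 = f(0.000000, 1.730000) = 3.378500
  k2 = f(0.340000, 2.878690) = 3.419411
  y ← 1.730000 + (0.34/2)·(3.378500 + 3.419411) = 2.885645
y(0.34) ≈ 2.8856

2.8856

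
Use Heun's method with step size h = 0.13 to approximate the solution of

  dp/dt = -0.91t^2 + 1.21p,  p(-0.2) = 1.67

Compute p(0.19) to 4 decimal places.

2.6653

Heun: k1 = f(t_n, p_n); k2 = f(t_n + h, p_n + h·k1); p_{n+1} = p_n + (h/2)·(k1 + k2).
t=-0.200000, p=1.670000:
  k1 = f(-0.200000, 1.670000) = 1.984300
  k2 = f(-0.070000, 1.927959) = 2.328371
  p ← 1.670000 + (0.13/2)·(1.984300 + 2.328371) = 1.950324
t=-0.070000, p=1.950324:
  k1 = f(-0.070000, 1.950324) = 2.355433
  k2 = f(0.060000, 2.256530) = 2.727125
  p ← 1.950324 + (0.13/2)·(2.355433 + 2.727125) = 2.280690
t=0.060000, p=2.280690:
  k1 = f(0.060000, 2.280690) = 2.756359
  k2 = f(0.190000, 2.639017) = 3.160359
  p ← 2.280690 + (0.13/2)·(2.756359 + 3.160359) = 2.665277
p(0.19) ≈ 2.6653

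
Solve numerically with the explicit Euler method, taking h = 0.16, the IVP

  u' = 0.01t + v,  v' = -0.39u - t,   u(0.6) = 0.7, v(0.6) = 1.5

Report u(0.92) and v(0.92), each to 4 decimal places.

Euler on (u,v): u_{n+1} = u_n + h·u', v_{n+1} = v_n + h·v'.
0.600000: (0.700000, 1.500000); f=(1.506000, -0.873000) → (0.940960, 1.360320)
0.760000: (0.940960, 1.360320); f=(1.367920, -1.126974) → (1.159827, 1.180004)
(u(0.92), v(0.92)) ≈ (1.1598, 1.1800)

1.1598, 1.1800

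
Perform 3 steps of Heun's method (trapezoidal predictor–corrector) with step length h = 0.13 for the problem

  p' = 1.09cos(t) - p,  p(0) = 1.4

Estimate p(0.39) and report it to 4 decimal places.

1.2897

Heun: k1 = f(t_n, p_n); k2 = f(t_n + h, p_n + h·k1); p_{n+1} = p_n + (h/2)·(k1 + k2).
t=0.000000, p=1.400000:
  k1 = f(0.000000, 1.400000) = -0.310000
  k2 = f(0.130000, 1.359700) = -0.278898
  p ← 1.400000 + (0.13/2)·(-0.310000 + (-0.278898)) = 1.361722
t=0.130000, p=1.361722:
  k1 = f(0.130000, 1.361722) = -0.280919
  k2 = f(0.260000, 1.325202) = -0.271837
  p ← 1.361722 + (0.13/2)·(-0.280919 + (-0.271837)) = 1.325793
t=0.260000, p=1.325793:
  k1 = f(0.260000, 1.325793) = -0.272427
  k2 = f(0.390000, 1.290377) = -0.282226
  p ← 1.325793 + (0.13/2)·(-0.272427 + (-0.282226)) = 1.289740
p(0.39) ≈ 1.2897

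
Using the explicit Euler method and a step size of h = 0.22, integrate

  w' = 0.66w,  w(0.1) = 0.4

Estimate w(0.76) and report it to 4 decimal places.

Euler: w_{n+1} = w_n + h·f(t_n, w_n).
t=0.100000, w=0.400000: f=0.264000 → w ← 0.400000 + 0.22·0.264000 = 0.458080
t=0.320000, w=0.458080: f=0.302333 → w ← 0.458080 + 0.22·0.302333 = 0.524593
t=0.540000, w=0.524593: f=0.346232 → w ← 0.524593 + 0.22·0.346232 = 0.600764
w(0.76) ≈ 0.6008

0.6008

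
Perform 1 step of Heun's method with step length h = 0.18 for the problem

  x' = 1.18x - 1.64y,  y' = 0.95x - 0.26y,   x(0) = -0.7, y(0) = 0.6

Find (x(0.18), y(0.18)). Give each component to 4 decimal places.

Heun on (x,y): k1 = f(t_n, state_n); k2 = f(t_n + h, state_n + h·k1); state_{n+1} = state_n + (h/2)·(k1 + k2).
0.000000: (-0.700000, 0.600000)
  k1 = (-1.810000, -0.821000)
  predictor → (-1.025800, 0.452220)
  k2 = (-1.952085, -1.092087)
  → (-1.038588, 0.427822)
(x(0.18), y(0.18)) ≈ (-1.0386, 0.4278)

-1.0386, 0.4278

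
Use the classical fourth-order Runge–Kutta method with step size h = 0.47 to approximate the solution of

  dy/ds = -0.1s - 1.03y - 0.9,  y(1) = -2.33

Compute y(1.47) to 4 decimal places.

RK4: k1 = f(s_n, y_n); k2 = f(s_n + h/2, y_n + (h/2)·k1); k3 = f(s_n + h/2, y_n + (h/2)·k2); k4 = f(s_n + h, y_n + h·k3); y_{n+1} = y_n + (h/6)·(k1 + 2k2 + 2k3 + k4).
s=1.000000, y=-2.330000:
  k1 = f(1.000000, -2.330000) = 1.399900
  k2 = f(1.235000, -2.001024) = 1.037554
  k3 = f(1.235000, -2.086175) = 1.125260
  k4 = f(1.470000, -1.801128) = 0.808162
  y ← -2.330000 + (0.47/6)·(k1 + 2k2 + 2k3 + k4) = -1.818194
y(1.47) ≈ -1.8182

-1.8182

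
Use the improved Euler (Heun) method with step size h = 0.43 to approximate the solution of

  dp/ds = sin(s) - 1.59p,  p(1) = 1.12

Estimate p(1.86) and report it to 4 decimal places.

0.7608

Heun: k1 = f(s_n, p_n); k2 = f(s_n + h, p_n + h·k1); p_{n+1} = p_n + (h/2)·(k1 + k2).
s=1.000000, p=1.120000:
  k1 = f(1.000000, 1.120000) = -0.939329
  k2 = f(1.430000, 0.716089) = -0.148476
  p ← 1.120000 + (0.43/2)·(-0.939329 + (-0.148476)) = 0.886122
s=1.430000, p=0.886122:
  k1 = f(1.430000, 0.886122) = -0.418829
  k2 = f(1.860000, 0.706025) = -0.164109
  p ← 0.886122 + (0.43/2)·(-0.418829 + (-0.164109)) = 0.760790
p(1.86) ≈ 0.7608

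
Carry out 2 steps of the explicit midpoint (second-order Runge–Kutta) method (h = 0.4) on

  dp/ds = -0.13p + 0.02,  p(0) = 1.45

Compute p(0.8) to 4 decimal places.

Midpoint: k1 = f(s_n, p_n); k2 = f(s_n + h/2, p_n + (h/2)·k1); p_{n+1} = p_n + h·k2.
s=0.000000, p=1.450000:
  k1 = f(0.000000, 1.450000) = -0.168500
  k2 = f(0.200000, 1.416300) = -0.164119
  p ← 1.450000 + 0.4·(-0.164119) = 1.384352
s=0.400000, p=1.384352:
  k1 = f(0.400000, 1.384352) = -0.159966
  k2 = f(0.600000, 1.352359) = -0.155807
  p ← 1.384352 + 0.4·(-0.155807) = 1.322030
p(0.8) ≈ 1.3220

1.3220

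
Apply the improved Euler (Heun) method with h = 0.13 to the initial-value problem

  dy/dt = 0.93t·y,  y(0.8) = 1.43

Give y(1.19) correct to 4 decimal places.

2.0496

Heun: k1 = f(t_n, y_n); k2 = f(t_n + h, y_n + h·k1); y_{n+1} = y_n + (h/2)·(k1 + k2).
t=0.800000, y=1.430000:
  k1 = f(0.800000, 1.430000) = 1.063920
  k2 = f(0.930000, 1.568310) = 1.356431
  y ← 1.430000 + (0.13/2)·(1.063920 + 1.356431) = 1.587323
t=0.930000, y=1.587323:
  k1 = f(0.930000, 1.587323) = 1.372876
  k2 = f(1.060000, 1.765797) = 1.740722
  y ← 1.587323 + (0.13/2)·(1.372876 + 1.740722) = 1.789707
t=1.060000, y=1.789707:
  k1 = f(1.060000, 1.789707) = 1.764293
  k2 = f(1.190000, 2.019065) = 2.234499
  y ← 1.789707 + (0.13/2)·(1.764293 + 2.234499) = 2.049628
y(1.19) ≈ 2.0496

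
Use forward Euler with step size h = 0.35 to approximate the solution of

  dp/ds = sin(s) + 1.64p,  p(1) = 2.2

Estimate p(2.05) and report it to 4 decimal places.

Euler: p_{n+1} = p_n + h·f(s_n, p_n).
s=1.000000, p=2.200000: f=4.449471 → p ← 2.200000 + 0.35·4.449471 = 3.757315
s=1.350000, p=3.757315: f=7.137720 → p ← 3.757315 + 0.35·7.137720 = 6.255517
s=1.700000, p=6.255517: f=11.250712 → p ← 6.255517 + 0.35·11.250712 = 10.193266
p(2.05) ≈ 10.1933

10.1933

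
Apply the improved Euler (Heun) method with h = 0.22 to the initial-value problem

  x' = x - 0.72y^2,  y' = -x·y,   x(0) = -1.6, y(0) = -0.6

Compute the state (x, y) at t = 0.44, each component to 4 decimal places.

-2.7923, -1.4642

Heun on (x,y): k1 = f(t_n, state_n); k2 = f(t_n + h, state_n + h·k1); state_{n+1} = state_n + (h/2)·(k1 + k2).
0.000000: (-1.600000, -0.600000)
  k1 = (-1.859200, -0.960000)
  predictor → (-2.009024, -0.811200)
  k2 = (-2.482817, -1.629720)
  → (-2.077622, -0.884869)
0.220000: (-2.077622, -0.884869)
  k1 = (-2.641377, -1.838424)
  predictor → (-2.658725, -1.289322)
  k2 = (-3.855618, -3.427954)
  → (-2.792291, -1.464171)
(x(0.44), y(0.44)) ≈ (-2.7923, -1.4642)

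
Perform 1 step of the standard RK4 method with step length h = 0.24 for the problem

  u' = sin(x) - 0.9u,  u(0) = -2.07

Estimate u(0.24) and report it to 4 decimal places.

RK4: k1 = f(x_n, u_n); k2 = f(x_n + h/2, u_n + (h/2)·k1); k3 = f(x_n + h/2, u_n + (h/2)·k2); k4 = f(x_n + h, u_n + h·k3); u_{n+1} = u_n + (h/6)·(k1 + 2k2 + 2k3 + k4).
x=0.000000, u=-2.070000:
  k1 = f(0.000000, -2.070000) = 1.863000
  k2 = f(0.120000, -1.846440) = 1.781508
  k3 = f(0.120000, -1.856219) = 1.790309
  k4 = f(0.240000, -1.640326) = 1.713996
  u ← -2.070000 + (0.24/6)·(k1 + 2k2 + 2k3 + k4) = -1.641175
u(0.24) ≈ -1.6412

-1.6412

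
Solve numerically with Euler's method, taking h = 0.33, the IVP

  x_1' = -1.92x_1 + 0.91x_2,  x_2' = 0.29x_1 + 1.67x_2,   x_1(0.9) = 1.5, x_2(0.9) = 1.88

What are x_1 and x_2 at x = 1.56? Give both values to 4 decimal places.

Euler on (x_1,x_2): x_1_{n+1} = x_1_n + h·x_1', x_2_{n+1} = x_2_n + h·x_2'.
0.900000: (1.500000, 1.880000); f=(-1.169200, 3.574600) → (1.114164, 3.059618)
1.230000: (1.114164, 3.059618); f=(0.645058, 5.432670) → (1.327033, 4.852399)
(x_1(1.56), x_2(1.56)) ≈ (1.3270, 4.8524)

1.3270, 4.8524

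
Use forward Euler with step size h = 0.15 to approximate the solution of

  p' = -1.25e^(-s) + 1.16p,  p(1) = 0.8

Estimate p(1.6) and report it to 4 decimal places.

Euler: p_{n+1} = p_n + h·f(s_n, p_n).
s=1.000000, p=0.800000: f=0.468151 → p ← 0.800000 + 0.15·0.468151 = 0.870223
s=1.150000, p=0.870223: f=0.613662 → p ← 0.870223 + 0.15·0.613662 = 0.962272
s=1.300000, p=0.962272: f=0.775571 → p ← 0.962272 + 0.15·0.775571 = 1.078608
s=1.450000, p=1.078608: f=0.957972 → p ← 1.078608 + 0.15·0.957972 = 1.222303
p(1.6) ≈ 1.2223

1.2223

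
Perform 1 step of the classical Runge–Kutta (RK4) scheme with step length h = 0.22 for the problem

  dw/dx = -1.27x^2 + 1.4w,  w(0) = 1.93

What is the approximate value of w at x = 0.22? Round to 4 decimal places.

RK4: k1 = f(x_n, w_n); k2 = f(x_n + h/2, w_n + (h/2)·k1); k3 = f(x_n + h/2, w_n + (h/2)·k2); k4 = f(x_n + h, w_n + h·k3); w_{n+1} = w_n + (h/6)·(k1 + 2k2 + 2k3 + k4).
x=0.000000, w=1.930000:
  k1 = f(0.000000, 1.930000) = 2.702000
  k2 = f(0.110000, 2.227220) = 3.102741
  k3 = f(0.110000, 2.271302) = 3.164455
  k4 = f(0.220000, 2.626180) = 3.615184
  w ← 1.930000 + (0.22/6)·(k1 + 2k2 + 2k3 + k4) = 2.621224
w(0.22) ≈ 2.6212

2.6212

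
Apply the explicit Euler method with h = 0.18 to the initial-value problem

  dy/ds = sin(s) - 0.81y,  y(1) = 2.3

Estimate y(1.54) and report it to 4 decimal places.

1.8622

Euler: y_{n+1} = y_n + h·f(s_n, y_n).
s=1.000000, y=2.300000: f=-1.021529 → y ← 2.300000 + 0.18·(-1.021529) = 2.116125
s=1.180000, y=2.116125: f=-0.789455 → y ← 2.116125 + 0.18·(-0.789455) = 1.974023
s=1.360000, y=1.974023: f=-0.621094 → y ← 1.974023 + 0.18·(-0.621094) = 1.862226
y(1.54) ≈ 1.8622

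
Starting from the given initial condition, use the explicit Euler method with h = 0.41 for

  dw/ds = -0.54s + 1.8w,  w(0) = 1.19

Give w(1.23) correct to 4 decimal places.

Euler: w_{n+1} = w_n + h·f(s_n, w_n).
s=0.000000, w=1.190000: f=2.142000 → w ← 1.190000 + 0.41·2.142000 = 2.068220
s=0.410000, w=2.068220: f=3.501396 → w ← 2.068220 + 0.41·3.501396 = 3.503792
s=0.820000, w=3.503792: f=5.864026 → w ← 3.503792 + 0.41·5.864026 = 5.908043
w(1.23) ≈ 5.9080

5.9080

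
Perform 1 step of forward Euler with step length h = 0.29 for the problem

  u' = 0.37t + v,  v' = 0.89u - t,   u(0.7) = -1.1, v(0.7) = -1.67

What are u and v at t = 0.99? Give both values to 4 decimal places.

Euler on (u,v): u_{n+1} = u_n + h·u', v_{n+1} = v_n + h·v'.
0.700000: (-1.100000, -1.670000); f=(-1.411000, -1.679000) → (-1.509190, -2.156910)
(u(0.99), v(0.99)) ≈ (-1.5092, -2.1569)

-1.5092, -2.1569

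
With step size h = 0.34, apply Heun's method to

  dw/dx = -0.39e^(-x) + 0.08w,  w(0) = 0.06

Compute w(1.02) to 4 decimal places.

Heun: k1 = f(x_n, w_n); k2 = f(x_n + h, w_n + h·k1); w_{n+1} = w_n + (h/2)·(k1 + k2).
x=0.000000, w=0.060000:
  k1 = f(0.000000, 0.060000) = -0.385200
  k2 = f(0.340000, -0.070968) = -0.283268
  w ← 0.060000 + (0.34/2)·(-0.385200 + (-0.283268)) = -0.053640
x=0.340000, w=-0.053640:
  k1 = f(0.340000, -0.053640) = -0.281882
  k2 = f(0.680000, -0.149479) = -0.209539
  w ← -0.053640 + (0.34/2)·(-0.281882 + (-0.209539)) = -0.137181
x=0.680000, w=-0.137181:
  k1 = f(0.680000, -0.137181) = -0.208555
  k2 = f(1.020000, -0.208090) = -0.157279
  w ← -0.137181 + (0.34/2)·(-0.208555 + (-0.157279)) = -0.199373
w(1.02) ≈ -0.1994

-0.1994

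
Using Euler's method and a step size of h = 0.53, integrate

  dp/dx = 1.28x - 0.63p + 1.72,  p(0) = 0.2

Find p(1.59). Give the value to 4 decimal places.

2.9410

Euler: p_{n+1} = p_n + h·f(x_n, p_n).
x=0.000000, p=0.200000: f=1.594000 → p ← 0.200000 + 0.53·1.594000 = 1.044820
x=0.530000, p=1.044820: f=1.740163 → p ← 1.044820 + 0.53·1.740163 = 1.967107
x=1.060000, p=1.967107: f=1.837523 → p ← 1.967107 + 0.53·1.837523 = 2.940994
p(1.59) ≈ 2.9410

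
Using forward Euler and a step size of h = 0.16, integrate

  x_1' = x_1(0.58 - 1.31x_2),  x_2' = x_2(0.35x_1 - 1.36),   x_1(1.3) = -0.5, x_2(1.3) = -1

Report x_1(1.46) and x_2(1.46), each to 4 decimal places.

Euler on (x_1,x_2): x_1_{n+1} = x_1_n + h·x_1', x_2_{n+1} = x_2_n + h·x_2'.
1.300000: (-0.500000, -1.000000); f=(-0.945000, 1.535000) → (-0.651200, -0.754400)
(x_1(1.46), x_2(1.46)) ≈ (-0.6512, -0.7544)

-0.6512, -0.7544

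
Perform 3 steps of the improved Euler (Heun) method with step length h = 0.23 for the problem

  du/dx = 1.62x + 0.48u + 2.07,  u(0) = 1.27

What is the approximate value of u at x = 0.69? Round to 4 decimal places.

3.8830

Heun: k1 = f(x_n, u_n); k2 = f(x_n + h, u_n + h·k1); u_{n+1} = u_n + (h/2)·(k1 + k2).
x=0.000000, u=1.270000:
  k1 = f(0.000000, 1.270000) = 2.679600
  k2 = f(0.230000, 1.886308) = 3.348028
  u ← 1.270000 + (0.23/2)·(2.679600 + 3.348028) = 1.963177
x=0.230000, u=1.963177:
  k1 = f(0.230000, 1.963177) = 3.384925
  k2 = f(0.460000, 2.741710) = 4.131221
  u ← 1.963177 + (0.23/2)·(3.384925 + 4.131221) = 2.827534
x=0.460000, u=2.827534:
  k1 = f(0.460000, 2.827534) = 4.172416
  k2 = f(0.690000, 3.787190) = 5.005651
  u ← 2.827534 + (0.23/2)·(4.172416 + 5.005651) = 3.883012
u(0.69) ≈ 3.8830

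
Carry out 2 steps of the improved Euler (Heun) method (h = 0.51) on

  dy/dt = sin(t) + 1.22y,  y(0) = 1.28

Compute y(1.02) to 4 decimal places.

Heun: k1 = f(t_n, y_n); k2 = f(t_n + h, y_n + h·k1); y_{n+1} = y_n + (h/2)·(k1 + k2).
t=0.000000, y=1.280000:
  k1 = f(0.000000, 1.280000) = 1.561600
  k2 = f(0.510000, 2.076416) = 3.021405
  y ← 1.280000 + (0.51/2)·(1.561600 + 3.021405) = 2.448666
t=0.510000, y=2.448666:
  k1 = f(0.510000, 2.448666) = 3.475550
  k2 = f(1.020000, 4.221197) = 6.001968
  y ← 2.448666 + (0.51/2)·(3.475550 + 6.001968) = 4.865433
y(1.02) ≈ 4.8654

4.8654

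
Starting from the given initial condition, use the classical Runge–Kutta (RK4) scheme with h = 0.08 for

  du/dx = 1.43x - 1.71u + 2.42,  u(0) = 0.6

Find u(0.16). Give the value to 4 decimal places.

RK4: k1 = f(x_n, u_n); k2 = f(x_n + h/2, u_n + (h/2)·k1); k3 = f(x_n + h/2, u_n + (h/2)·k2); k4 = f(x_n + h, u_n + h·k3); u_{n+1} = u_n + (h/6)·(k1 + 2k2 + 2k3 + k4).
x=0.000000, u=0.600000:
  k1 = f(0.000000, 0.600000) = 1.394000
  k2 = f(0.040000, 0.655760) = 1.355850
  k3 = f(0.040000, 0.654234) = 1.358460
  k4 = f(0.080000, 0.708677) = 1.322563
  u ← 0.600000 + (0.08/6)·(k1 + 2k2 + 2k3 + k4) = 0.708602
x=0.080000, u=0.708602:
  k1 = f(0.080000, 0.708602) = 1.322690
  k2 = f(0.120000, 0.761510) = 1.289418
  k3 = f(0.120000, 0.760179) = 1.291694
  k4 = f(0.160000, 0.811938) = 1.260386
  u ← 0.708602 + (0.08/6)·(k1 + 2k2 + 2k3 + k4) = 0.811873
u(0.16) ≈ 0.8119

0.8119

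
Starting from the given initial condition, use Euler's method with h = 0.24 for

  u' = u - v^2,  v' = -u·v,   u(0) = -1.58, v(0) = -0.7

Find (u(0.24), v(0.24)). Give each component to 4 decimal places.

Euler on (u,v): u_{n+1} = u_n + h·u', v_{n+1} = v_n + h·v'.
0.000000: (-1.580000, -0.700000); f=(-2.070000, -1.106000) → (-2.076800, -0.965440)
(u(0.24), v(0.24)) ≈ (-2.0768, -0.9654)

-2.0768, -0.9654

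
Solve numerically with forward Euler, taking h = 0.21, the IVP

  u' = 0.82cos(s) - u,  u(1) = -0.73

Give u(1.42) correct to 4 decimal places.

Euler: u_{n+1} = u_n + h·f(s_n, u_n).
s=1.000000, u=-0.730000: f=1.173048 → u ← -0.730000 + 0.21·1.173048 = -0.483660
s=1.210000, u=-0.483660: f=0.773136 → u ← -0.483660 + 0.21·0.773136 = -0.321301
u(1.42) ≈ -0.3213

-0.3213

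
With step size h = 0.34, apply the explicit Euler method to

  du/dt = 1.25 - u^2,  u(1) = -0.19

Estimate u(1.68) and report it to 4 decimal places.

Euler: u_{n+1} = u_n + h·f(t_n, u_n).
t=1.000000, u=-0.190000: f=1.213900 → u ← -0.190000 + 0.34·1.213900 = 0.222726
t=1.340000, u=0.222726: f=1.200393 → u ← 0.222726 + 0.34·1.200393 = 0.630860
u(1.68) ≈ 0.6309

0.6309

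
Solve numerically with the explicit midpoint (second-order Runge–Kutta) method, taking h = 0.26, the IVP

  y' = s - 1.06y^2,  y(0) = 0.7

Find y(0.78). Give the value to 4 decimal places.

Midpoint: k1 = f(s_n, y_n); k2 = f(s_n + h/2, y_n + (h/2)·k1); y_{n+1} = y_n + h·k2.
s=0.000000, y=0.700000:
  k1 = f(0.000000, 0.700000) = -0.519400
  k2 = f(0.130000, 0.632478) = -0.294030
  y ← 0.700000 + 0.26·(-0.294030) = 0.623552
s=0.260000, y=0.623552:
  k1 = f(0.260000, 0.623552) = -0.152146
  k2 = f(0.390000, 0.603773) = 0.003585
  y ← 0.623552 + 0.26·0.003585 = 0.624484
s=0.520000, y=0.624484:
  k1 = f(0.520000, 0.624484) = 0.106620
  k2 = f(0.650000, 0.638345) = 0.218067
  y ← 0.624484 + 0.26·0.218067 = 0.681182
y(0.78) ≈ 0.6812

0.6812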